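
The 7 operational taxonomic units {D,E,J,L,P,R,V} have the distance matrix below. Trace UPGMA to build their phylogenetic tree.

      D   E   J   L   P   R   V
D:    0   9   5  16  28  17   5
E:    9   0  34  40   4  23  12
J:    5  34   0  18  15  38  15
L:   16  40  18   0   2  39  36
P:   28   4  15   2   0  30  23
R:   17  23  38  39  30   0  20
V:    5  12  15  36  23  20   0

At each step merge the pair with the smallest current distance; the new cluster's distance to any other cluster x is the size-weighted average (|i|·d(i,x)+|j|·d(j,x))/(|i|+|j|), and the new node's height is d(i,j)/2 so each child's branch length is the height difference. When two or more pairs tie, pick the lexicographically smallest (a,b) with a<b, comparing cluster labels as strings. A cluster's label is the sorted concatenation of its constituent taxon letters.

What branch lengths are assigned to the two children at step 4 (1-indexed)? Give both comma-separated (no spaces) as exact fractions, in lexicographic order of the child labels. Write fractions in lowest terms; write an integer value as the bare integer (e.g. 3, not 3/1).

iteration 1: select L,P (d=2); attach at lengths (1, 1); label the merged cluster LP
  updated: d(D,LP)=22, d(E,LP)=22, d(J,LP)=33/2, d(LP,R)=69/2, d(LP,V)=59/2
iteration 2: select D,J (d=5); attach at lengths (5/2, 5/2); label the merged cluster DJ
  updated: d(DJ,E)=43/2, d(DJ,LP)=77/4, d(DJ,R)=55/2, d(DJ,V)=10
iteration 3: select DJ,V (d=10); attach at lengths (5/2, 5); label the merged cluster DJV
  updated: d(DJV,E)=55/3, d(DJV,LP)=68/3, d(DJV,R)=25
iteration 4: select DJV,E (d=55/3); attach at lengths (25/6, 55/6); label the merged cluster DEJV
  updated: d(DEJV,LP)=45/2, d(DEJV,R)=49/2
iteration 5: select DEJV,LP (d=45/2); attach at lengths (25/12, 41/4); label the merged cluster DEJLPV
  updated: d(DEJLPV,R)=167/6
iteration 6: select DEJLPV,R (d=167/6); attach at lengths (8/3, 167/12); label the merged cluster DEJLPRV
final tree: (((((D:5/2,J:5/2):5/2,V:5):25/6,E:55/6):25/12,(L:1,P:1):41/4):8/3,R:167/12)
total length: 227/4

25/6,55/6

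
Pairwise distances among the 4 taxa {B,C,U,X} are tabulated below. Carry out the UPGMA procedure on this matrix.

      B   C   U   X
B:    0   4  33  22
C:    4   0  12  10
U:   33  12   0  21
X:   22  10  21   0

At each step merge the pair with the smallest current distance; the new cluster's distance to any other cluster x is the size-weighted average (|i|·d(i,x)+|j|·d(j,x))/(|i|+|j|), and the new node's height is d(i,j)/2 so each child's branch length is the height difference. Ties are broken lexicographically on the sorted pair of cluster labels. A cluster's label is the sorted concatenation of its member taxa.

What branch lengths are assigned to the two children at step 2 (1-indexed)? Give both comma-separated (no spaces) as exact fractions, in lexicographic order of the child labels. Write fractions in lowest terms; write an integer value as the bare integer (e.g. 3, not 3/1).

1. join B+C (d=4) ⇒ BC; edges |B|=2, |C|=2
  updated: d(BC,U)=45/2, d(BC,X)=16
2. join BC+X (d=16) ⇒ BCX; edges |BC|=6, |X|=8
  updated: d(BCX,U)=22
3. join BCX+U (d=22) ⇒ BCUX; edges |BCX|=3, |U|=11
final tree: (((B:2,C:2):6,X:8):3,U:11)
total length: 32

6,8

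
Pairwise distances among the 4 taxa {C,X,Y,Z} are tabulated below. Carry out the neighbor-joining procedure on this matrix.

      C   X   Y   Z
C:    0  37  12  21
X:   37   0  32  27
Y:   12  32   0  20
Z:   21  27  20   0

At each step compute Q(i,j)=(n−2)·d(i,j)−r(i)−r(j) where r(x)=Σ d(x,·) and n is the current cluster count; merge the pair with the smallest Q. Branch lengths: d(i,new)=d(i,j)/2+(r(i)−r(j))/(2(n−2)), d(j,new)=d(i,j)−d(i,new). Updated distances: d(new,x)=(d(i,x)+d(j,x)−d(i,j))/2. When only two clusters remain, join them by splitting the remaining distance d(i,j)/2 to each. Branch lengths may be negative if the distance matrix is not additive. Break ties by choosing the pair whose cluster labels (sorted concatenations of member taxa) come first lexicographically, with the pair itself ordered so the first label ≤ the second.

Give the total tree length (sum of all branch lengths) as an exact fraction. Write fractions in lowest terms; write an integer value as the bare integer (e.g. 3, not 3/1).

step 1: merge (C,Y) at d=12, Q=-110; branch lengths C→15/2, Y→9/2; new cluster CY
  updated: d(CY,X)=57/2, d(CY,Z)=29/2
step 2: merge (CY,X) at d=57/2, Q=-70; branch lengths CY→8, X→41/2; new cluster CXY
  updated: d(CXY,Z)=13/2
step 3: merge (CXY,Z) at d=13/2; branch lengths CXY→13/4, Z→13/4; new cluster CXYZ
final tree: (((C:15/2,Y:9/2):8,X:41/2):13/4,Z:13/4)
total length: 47

47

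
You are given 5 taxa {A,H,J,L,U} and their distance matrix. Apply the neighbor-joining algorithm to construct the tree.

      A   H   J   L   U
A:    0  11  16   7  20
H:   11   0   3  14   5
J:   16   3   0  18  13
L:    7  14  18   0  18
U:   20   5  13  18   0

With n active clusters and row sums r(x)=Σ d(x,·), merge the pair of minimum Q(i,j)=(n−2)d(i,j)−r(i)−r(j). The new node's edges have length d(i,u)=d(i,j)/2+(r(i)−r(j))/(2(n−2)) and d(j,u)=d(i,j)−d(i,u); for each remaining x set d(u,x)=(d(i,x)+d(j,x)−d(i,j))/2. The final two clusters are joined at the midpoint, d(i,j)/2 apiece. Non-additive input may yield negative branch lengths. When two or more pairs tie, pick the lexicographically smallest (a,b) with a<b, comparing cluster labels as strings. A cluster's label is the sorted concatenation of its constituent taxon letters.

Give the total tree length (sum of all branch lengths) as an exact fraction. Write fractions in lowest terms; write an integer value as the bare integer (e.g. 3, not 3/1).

1. join A+L (d=7, Q=-90) ⇒ AL; edges |A|=3, |L|=4
  updated: d(AL,H)=9, d(AL,J)=27/2, d(AL,U)=31/2
2. join AL+J (d=27/2, Q=-81/2) ⇒ AJL; edges |AL|=71/8, |J|=37/8
  updated: d(AJL,H)=-3/4, d(AJL,U)=15/2
3. join AJL+H (d=-3/4, Q=-47/4) ⇒ AHJL; edges |AJL|=7/8, |H|=-13/8
  updated: d(AHJL,U)=53/8
4. join AHJL+U (d=53/8) ⇒ AHJLU; edges |AHJL|=53/16, |U|=53/16
final tree: ((((A:3,L:4):71/8,J:37/8):7/8,H:-13/8):53/16,U:53/16)
total length: 211/8

211/8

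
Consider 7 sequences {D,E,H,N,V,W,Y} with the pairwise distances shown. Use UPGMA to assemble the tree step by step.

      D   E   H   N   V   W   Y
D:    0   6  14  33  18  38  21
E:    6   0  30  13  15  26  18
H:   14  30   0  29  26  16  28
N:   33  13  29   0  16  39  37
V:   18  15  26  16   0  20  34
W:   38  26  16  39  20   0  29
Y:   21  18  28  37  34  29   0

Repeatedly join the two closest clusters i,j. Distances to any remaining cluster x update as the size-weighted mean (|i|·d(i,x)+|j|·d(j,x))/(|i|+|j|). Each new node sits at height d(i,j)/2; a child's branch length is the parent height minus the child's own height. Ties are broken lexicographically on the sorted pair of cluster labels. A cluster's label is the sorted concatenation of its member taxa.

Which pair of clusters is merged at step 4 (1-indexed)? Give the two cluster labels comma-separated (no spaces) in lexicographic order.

DE,Y

step 1: merge (D,E) at d=6; branch lengths D→3, E→3; new cluster DE
  updated: d(DE,H)=22, d(DE,N)=23, d(DE,V)=33/2, d(DE,W)=32, d(DE,Y)=39/2
step 2: merge (H,W) at d=16; branch lengths H→8, W→8; new cluster HW
  updated: d(DE,HW)=27, d(HW,N)=34, d(HW,V)=23, d(HW,Y)=57/2
step 3: merge (N,V) at d=16; branch lengths N→8, V→8; new cluster NV
  updated: d(DE,NV)=79/4, d(HW,NV)=57/2, d(NV,Y)=71/2
step 4: merge (DE,Y) at d=39/2; branch lengths DE→27/4, Y→39/4; new cluster DEY
  updated: d(DEY,HW)=55/2, d(DEY,NV)=25
step 5: merge (DEY,NV) at d=25; branch lengths DEY→11/4, NV→9/2; new cluster DENVY
  updated: d(DENVY,HW)=279/10
step 6: merge (DENVY,HW) at d=279/10; branch lengths DENVY→29/20, HW→119/20; new cluster DEHNVWY
final tree: ((((D:3,E:3):27/4,Y:39/4):11/4,(N:8,V:8):9/2):29/20,(H:8,W:8):119/20)
total length: 1383/20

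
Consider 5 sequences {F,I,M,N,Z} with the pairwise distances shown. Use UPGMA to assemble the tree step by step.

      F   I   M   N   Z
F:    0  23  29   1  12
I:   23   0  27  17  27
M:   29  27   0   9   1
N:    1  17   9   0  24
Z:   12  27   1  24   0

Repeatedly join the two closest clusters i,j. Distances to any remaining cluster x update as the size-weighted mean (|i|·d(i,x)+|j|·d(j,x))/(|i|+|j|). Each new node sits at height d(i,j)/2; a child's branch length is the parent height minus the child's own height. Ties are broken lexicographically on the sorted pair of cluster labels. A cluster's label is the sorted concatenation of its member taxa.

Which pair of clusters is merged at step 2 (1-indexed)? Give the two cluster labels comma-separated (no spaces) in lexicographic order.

step 1: merge (F,N) at d=1; branch lengths F→1/2, N→1/2; new cluster FN
  updated: d(FN,I)=20, d(FN,M)=19, d(FN,Z)=18
step 2: merge (M,Z) at d=1; branch lengths M→1/2, Z→1/2; new cluster MZ
  updated: d(FN,MZ)=37/2, d(I,MZ)=27
step 3: merge (FN,MZ) at d=37/2; branch lengths FN→35/4, MZ→35/4; new cluster FMNZ
  updated: d(FMNZ,I)=47/2
step 4: merge (FMNZ,I) at d=47/2; branch lengths FMNZ→5/2, I→47/4; new cluster FIMNZ
final tree: (((F:1/2,N:1/2):35/4,(M:1/2,Z:1/2):35/4):5/2,I:47/4)
total length: 135/4

M,Z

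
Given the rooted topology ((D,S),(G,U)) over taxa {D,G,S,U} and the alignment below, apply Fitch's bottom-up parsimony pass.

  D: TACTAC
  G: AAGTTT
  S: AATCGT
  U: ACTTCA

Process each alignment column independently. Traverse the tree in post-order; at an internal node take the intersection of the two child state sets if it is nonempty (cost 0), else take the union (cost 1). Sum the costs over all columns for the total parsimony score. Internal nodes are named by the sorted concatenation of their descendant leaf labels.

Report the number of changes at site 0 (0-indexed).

1

[col 0] DS: children D:{T}, S:{A} ∪→ {A,T}; cost 1
[col 0] GU: children G:{A}, U:{A} ∩→ {A}; cost 0
[col 0] DGSU: children DS:{A,T}, GU:{A} ∩→ {A}; cost 0
[col 1] DS: children D:{A}, S:{A} ∩→ {A}; cost 0
[col 1] GU: children G:{A}, U:{C} ∪→ {A,C}; cost 1
[col 1] DGSU: children DS:{A}, GU:{A,C} ∩→ {A}; cost 0
[col 2] DS: children D:{C}, S:{T} ∪→ {C,T}; cost 1
[col 2] GU: children G:{G}, U:{T} ∪→ {G,T}; cost 1
[col 2] DGSU: children DS:{C,T}, GU:{G,T} ∩→ {T}; cost 0
[col 3] DS: children D:{T}, S:{C} ∪→ {C,T}; cost 1
[col 3] GU: children G:{T}, U:{T} ∩→ {T}; cost 0
[col 3] DGSU: children DS:{C,T}, GU:{T} ∩→ {T}; cost 0
[col 4] DS: children D:{A}, S:{G} ∪→ {A,G}; cost 1
[col 4] GU: children G:{T}, U:{C} ∪→ {C,T}; cost 1
[col 4] DGSU: children DS:{A,G}, GU:{C,T} ∪→ {A,C,G,T}; cost 1
[col 5] DS: children D:{C}, S:{T} ∪→ {C,T}; cost 1
[col 5] GU: children G:{T}, U:{A} ∪→ {A,T}; cost 1
[col 5] DGSU: children DS:{C,T}, GU:{A,T} ∩→ {T}; cost 0
per-site changes: [1, 1, 2, 1, 3, 2]; total = 10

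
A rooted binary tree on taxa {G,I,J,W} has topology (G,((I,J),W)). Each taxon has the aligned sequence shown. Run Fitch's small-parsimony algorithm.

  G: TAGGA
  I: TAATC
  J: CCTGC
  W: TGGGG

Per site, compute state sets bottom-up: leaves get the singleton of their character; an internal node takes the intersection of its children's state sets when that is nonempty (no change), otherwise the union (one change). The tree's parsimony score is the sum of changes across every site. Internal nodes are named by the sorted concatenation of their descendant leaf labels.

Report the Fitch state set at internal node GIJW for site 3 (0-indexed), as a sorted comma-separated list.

[col 0] IJ: children I:{T}, J:{C} ∪→ {C,T}; cost 1
[col 0] IJW: children IJ:{C,T}, W:{T} ∩→ {T}; cost 0
[col 0] GIJW: children G:{T}, IJW:{T} ∩→ {T}; cost 0
[col 1] IJ: children I:{A}, J:{C} ∪→ {A,C}; cost 1
[col 1] IJW: children IJ:{A,C}, W:{G} ∪→ {A,C,G}; cost 1
[col 1] GIJW: children G:{A}, IJW:{A,C,G} ∩→ {A}; cost 0
[col 2] IJ: children I:{A}, J:{T} ∪→ {A,T}; cost 1
[col 2] IJW: children IJ:{A,T}, W:{G} ∪→ {A,G,T}; cost 1
[col 2] GIJW: children G:{G}, IJW:{A,G,T} ∩→ {G}; cost 0
[col 3] IJ: children I:{T}, J:{G} ∪→ {G,T}; cost 1
[col 3] IJW: children IJ:{G,T}, W:{G} ∩→ {G}; cost 0
[col 3] GIJW: children G:{G}, IJW:{G} ∩→ {G}; cost 0
[col 4] IJ: children I:{C}, J:{C} ∩→ {C}; cost 0
[col 4] IJW: children IJ:{C}, W:{G} ∪→ {C,G}; cost 1
[col 4] GIJW: children G:{A}, IJW:{C,G} ∪→ {A,C,G}; cost 1
per-site changes: [1, 2, 2, 1, 2]; total = 8

G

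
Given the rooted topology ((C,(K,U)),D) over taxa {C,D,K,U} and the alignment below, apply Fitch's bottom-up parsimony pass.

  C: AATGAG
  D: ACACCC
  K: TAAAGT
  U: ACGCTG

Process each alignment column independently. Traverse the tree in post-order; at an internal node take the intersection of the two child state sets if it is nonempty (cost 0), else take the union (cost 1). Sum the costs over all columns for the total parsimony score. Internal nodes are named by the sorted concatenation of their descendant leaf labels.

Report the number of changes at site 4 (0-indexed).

3

site 0, node KU: K={T} ∪ U={A} → {A,T} (+1)
site 0, node CKU: C={A} ∩ KU={A,T} → {A} (+0)
site 0, node CDKU: CKU={A} ∩ D={A} → {A} (+0)
site 1, node KU: K={A} ∪ U={C} → {A,C} (+1)
site 1, node CKU: C={A} ∩ KU={A,C} → {A} (+0)
site 1, node CDKU: CKU={A} ∪ D={C} → {A,C} (+1)
site 2, node KU: K={A} ∪ U={G} → {A,G} (+1)
site 2, node CKU: C={T} ∪ KU={A,G} → {A,G,T} (+1)
site 2, node CDKU: CKU={A,G,T} ∩ D={A} → {A} (+0)
site 3, node KU: K={A} ∪ U={C} → {A,C} (+1)
site 3, node CKU: C={G} ∪ KU={A,C} → {A,C,G} (+1)
site 3, node CDKU: CKU={A,C,G} ∩ D={C} → {C} (+0)
site 4, node KU: K={G} ∪ U={T} → {G,T} (+1)
site 4, node CKU: C={A} ∪ KU={G,T} → {A,G,T} (+1)
site 4, node CDKU: CKU={A,G,T} ∪ D={C} → {A,C,G,T} (+1)
site 5, node KU: K={T} ∪ U={G} → {G,T} (+1)
site 5, node CKU: C={G} ∩ KU={G,T} → {G} (+0)
site 5, node CDKU: CKU={G} ∪ D={C} → {C,G} (+1)
per-site changes: [1, 2, 2, 2, 3, 2]; total = 12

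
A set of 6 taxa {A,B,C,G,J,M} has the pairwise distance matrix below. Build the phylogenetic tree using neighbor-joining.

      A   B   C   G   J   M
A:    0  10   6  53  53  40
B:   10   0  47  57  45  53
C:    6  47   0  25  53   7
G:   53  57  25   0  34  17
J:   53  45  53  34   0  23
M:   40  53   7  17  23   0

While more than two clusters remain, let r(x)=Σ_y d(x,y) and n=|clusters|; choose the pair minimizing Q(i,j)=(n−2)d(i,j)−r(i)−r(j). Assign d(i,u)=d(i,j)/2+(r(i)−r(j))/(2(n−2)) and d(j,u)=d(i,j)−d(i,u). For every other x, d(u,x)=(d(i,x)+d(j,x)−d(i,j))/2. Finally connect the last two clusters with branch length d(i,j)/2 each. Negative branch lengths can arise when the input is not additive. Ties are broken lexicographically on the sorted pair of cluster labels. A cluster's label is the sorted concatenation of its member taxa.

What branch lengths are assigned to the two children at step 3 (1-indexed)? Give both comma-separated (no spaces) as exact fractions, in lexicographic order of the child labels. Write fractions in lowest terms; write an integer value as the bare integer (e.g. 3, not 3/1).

iteration 1: select A,B (d=10, Q=-334); attach at lengths (-5/4, 45/4); label the merged cluster AB
  updated: d(AB,C)=43/2, d(AB,G)=50, d(AB,J)=44, d(AB,M)=83/2
iteration 2: select AB,C (d=43/2, Q=-199); attach at lengths (115/6, 7/3); label the merged cluster ABC
  updated: d(ABC,G)=107/4, d(ABC,J)=151/4, d(ABC,M)=27/2
iteration 3: select ABC,M (d=27/2, Q=-209/2); attach at lengths (103/8, 5/8); label the merged cluster ABCM
  updated: d(ABCM,G)=121/8, d(ABCM,J)=189/8
iteration 4: select ABCM,G (d=121/8, Q=-291/4); attach at lengths (19/8, 51/4); label the merged cluster ABCGM
  updated: d(ABCGM,J)=85/4
iteration 5: select ABCGM,J (d=85/4); attach at lengths (85/8, 85/8); label the merged cluster ABCGJM
final tree: (((((A:-5/4,B:45/4):115/6,C:7/3):103/8,M:5/8):19/8,G:51/4):85/8,J:85/8)
total length: 651/8

103/8,5/8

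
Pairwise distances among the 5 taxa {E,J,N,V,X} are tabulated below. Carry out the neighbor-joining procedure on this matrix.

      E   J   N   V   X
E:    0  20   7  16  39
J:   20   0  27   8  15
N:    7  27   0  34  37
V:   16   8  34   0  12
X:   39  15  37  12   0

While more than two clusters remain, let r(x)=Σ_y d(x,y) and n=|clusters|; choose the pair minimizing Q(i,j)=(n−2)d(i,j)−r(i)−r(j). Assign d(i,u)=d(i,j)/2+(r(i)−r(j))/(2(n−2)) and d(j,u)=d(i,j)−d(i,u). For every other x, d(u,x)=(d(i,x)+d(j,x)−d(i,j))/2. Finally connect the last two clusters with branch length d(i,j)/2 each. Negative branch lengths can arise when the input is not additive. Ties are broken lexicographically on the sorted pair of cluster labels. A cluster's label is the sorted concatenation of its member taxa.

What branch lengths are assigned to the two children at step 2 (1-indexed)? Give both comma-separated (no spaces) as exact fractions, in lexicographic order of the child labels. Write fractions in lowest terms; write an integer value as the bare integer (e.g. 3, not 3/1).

73/4,7/4

step 1: merge (E,N) at d=7, Q=-166; branch lengths E→-1/3, N→22/3; new cluster EN
  updated: d(EN,J)=20, d(EN,V)=43/2, d(EN,X)=69/2
step 2: merge (EN,J) at d=20, Q=-79; branch lengths EN→73/4, J→7/4; new cluster EJN
  updated: d(EJN,V)=19/4, d(EJN,X)=59/4
step 3: merge (EJN,V) at d=19/4, Q=-63/2; branch lengths EJN→15/4, V→1; new cluster EJNV
  updated: d(EJNV,X)=11
step 4: merge (EJNV,X) at d=11; branch lengths EJNV→11/2, X→11/2; new cluster EJNVX
final tree: ((((E:-1/3,N:22/3):73/4,J:7/4):15/4,V:1):11/2,X:11/2)
total length: 171/4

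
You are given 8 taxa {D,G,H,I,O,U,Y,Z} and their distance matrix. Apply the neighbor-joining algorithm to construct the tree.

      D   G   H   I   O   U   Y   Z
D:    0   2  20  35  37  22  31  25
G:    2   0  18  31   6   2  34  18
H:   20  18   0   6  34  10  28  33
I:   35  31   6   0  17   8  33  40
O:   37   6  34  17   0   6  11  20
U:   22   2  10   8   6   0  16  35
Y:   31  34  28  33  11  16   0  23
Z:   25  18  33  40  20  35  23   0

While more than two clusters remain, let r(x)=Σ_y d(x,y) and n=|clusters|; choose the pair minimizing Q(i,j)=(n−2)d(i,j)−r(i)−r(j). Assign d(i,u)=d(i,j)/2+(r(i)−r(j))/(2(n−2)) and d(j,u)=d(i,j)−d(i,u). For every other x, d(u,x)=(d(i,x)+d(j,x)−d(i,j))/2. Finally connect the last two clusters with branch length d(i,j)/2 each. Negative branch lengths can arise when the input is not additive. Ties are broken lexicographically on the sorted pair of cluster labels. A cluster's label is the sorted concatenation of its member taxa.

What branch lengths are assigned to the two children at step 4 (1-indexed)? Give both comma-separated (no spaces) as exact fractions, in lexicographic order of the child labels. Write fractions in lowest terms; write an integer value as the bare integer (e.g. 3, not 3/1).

69/8,39/8

iteration 1: select H,I (d=6, Q=-283); attach at lengths (5/4, 19/4); label the merged cluster HI
  updated: d(D,HI)=49/2, d(G,HI)=43/2, d(HI,O)=45/2, d(HI,U)=6, d(HI,Y)=55/2, d(HI,Z)=67/2
iteration 2: select D,G (d=2, Q=-215); attach at lengths (34/5, -24/5); label the merged cluster DG
  updated: d(DG,HI)=22, d(DG,O)=41/2, d(DG,U)=11, d(DG,Y)=63/2, d(DG,Z)=41/2
iteration 3: select HI,U (d=6, Q=-323/2); attach at lengths (123/16, -27/16); label the merged cluster HIU
  updated: d(DG,HIU)=27/2, d(HIU,O)=45/4, d(HIU,Y)=75/4, d(HIU,Z)=125/4
iteration 4: select DG,HIU (d=27/2, Q=-481/4); attach at lengths (69/8, 39/8); label the merged cluster DGHIU
  updated: d(DGHIU,O)=73/8, d(DGHIU,Y)=147/8, d(DGHIU,Z)=153/8
iteration 5: select DGHIU,Z (d=153/8, Q=-141/2); attach at lengths (91/16, 215/16); label the merged cluster DGHIUZ
  updated: d(DGHIUZ,O)=5, d(DGHIUZ,Y)=89/8
iteration 6: select DGHIUZ,O (d=5, Q=-217/8); attach at lengths (41/16, 39/16); label the merged cluster DGHIOUZ
  updated: d(DGHIOUZ,Y)=137/16
iteration 7: select DGHIOUZ,Y (d=137/16); attach at lengths (137/32, 137/32); label the merged cluster DGHIOUYZ
final tree: (((((D:34/5,G:-24/5):69/8,((H:5/4,I:19/4):123/16,U:-27/16):39/8):91/16,Z:215/16):41/16,O:39/16):137/32,Y:137/32)
total length: 963/16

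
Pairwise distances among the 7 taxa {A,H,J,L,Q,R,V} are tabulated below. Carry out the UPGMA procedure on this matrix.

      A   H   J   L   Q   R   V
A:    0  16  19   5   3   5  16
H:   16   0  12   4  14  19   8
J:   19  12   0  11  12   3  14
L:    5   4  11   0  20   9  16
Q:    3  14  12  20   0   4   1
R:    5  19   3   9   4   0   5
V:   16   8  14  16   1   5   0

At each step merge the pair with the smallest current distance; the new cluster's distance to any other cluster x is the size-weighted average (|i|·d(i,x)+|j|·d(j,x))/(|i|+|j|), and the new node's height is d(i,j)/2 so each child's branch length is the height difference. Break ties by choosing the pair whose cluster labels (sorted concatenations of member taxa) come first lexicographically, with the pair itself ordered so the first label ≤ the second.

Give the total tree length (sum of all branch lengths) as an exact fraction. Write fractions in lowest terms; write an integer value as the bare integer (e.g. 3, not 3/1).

631/24

step 1: merge (Q,V) at d=1; branch lengths Q→1/2, V→1/2; new cluster QV
  updated: d(A,QV)=19/2, d(H,QV)=11, d(J,QV)=13, d(L,QV)=18, d(QV,R)=9/2
step 2: merge (J,R) at d=3; branch lengths J→3/2, R→3/2; new cluster JR
  updated: d(A,JR)=12, d(H,JR)=31/2, d(JR,L)=10, d(JR,QV)=35/4
step 3: merge (H,L) at d=4; branch lengths H→2, L→2; new cluster HL
  updated: d(A,HL)=21/2, d(HL,JR)=51/4, d(HL,QV)=29/2
step 4: merge (JR,QV) at d=35/4; branch lengths JR→23/8, QV→31/8; new cluster JQRV
  updated: d(A,JQRV)=43/4, d(HL,JQRV)=109/8
step 5: merge (A,HL) at d=21/2; branch lengths A→21/4, HL→13/4; new cluster AHL
  updated: d(AHL,JQRV)=38/3
step 6: merge (AHL,JQRV) at d=38/3; branch lengths AHL→13/12, JQRV→47/24; new cluster AHJLQRV
final tree: ((A:21/4,(H:2,L:2):13/4):13/12,((J:3/2,R:3/2):23/8,(Q:1/2,V:1/2):31/8):47/24)
total length: 631/24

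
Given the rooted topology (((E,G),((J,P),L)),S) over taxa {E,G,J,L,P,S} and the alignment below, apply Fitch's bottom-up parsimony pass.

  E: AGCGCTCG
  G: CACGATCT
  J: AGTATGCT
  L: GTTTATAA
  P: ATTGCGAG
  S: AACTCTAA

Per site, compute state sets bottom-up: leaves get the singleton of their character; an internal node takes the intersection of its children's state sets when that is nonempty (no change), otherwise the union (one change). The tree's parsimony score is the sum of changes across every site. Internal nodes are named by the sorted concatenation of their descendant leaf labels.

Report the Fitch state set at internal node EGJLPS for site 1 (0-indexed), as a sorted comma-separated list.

A

EG@0: {A} ∪ {C} = {A,C} (union, +1)
JP@0: {A} ∩ {A} = {A} (intersection, +0)
JLP@0: {A} ∪ {G} = {A,G} (union, +1)
EGJLP@0: {A,C} ∩ {A,G} = {A} (intersection, +0)
EGJLPS@0: {A} ∩ {A} = {A} (intersection, +0)
EG@1: {G} ∪ {A} = {A,G} (union, +1)
JP@1: {G} ∪ {T} = {G,T} (union, +1)
JLP@1: {G,T} ∩ {T} = {T} (intersection, +0)
EGJLP@1: {A,G} ∪ {T} = {A,G,T} (union, +1)
EGJLPS@1: {A,G,T} ∩ {A} = {A} (intersection, +0)
EG@2: {C} ∩ {C} = {C} (intersection, +0)
JP@2: {T} ∩ {T} = {T} (intersection, +0)
JLP@2: {T} ∩ {T} = {T} (intersection, +0)
EGJLP@2: {C} ∪ {T} = {C,T} (union, +1)
EGJLPS@2: {C,T} ∩ {C} = {C} (intersection, +0)
EG@3: {G} ∩ {G} = {G} (intersection, +0)
JP@3: {A} ∪ {G} = {A,G} (union, +1)
JLP@3: {A,G} ∪ {T} = {A,G,T} (union, +1)
EGJLP@3: {G} ∩ {A,G,T} = {G} (intersection, +0)
EGJLPS@3: {G} ∪ {T} = {G,T} (union, +1)
EG@4: {C} ∪ {A} = {A,C} (union, +1)
JP@4: {T} ∪ {C} = {C,T} (union, +1)
JLP@4: {C,T} ∪ {A} = {A,C,T} (union, +1)
EGJLP@4: {A,C} ∩ {A,C,T} = {A,C} (intersection, +0)
EGJLPS@4: {A,C} ∩ {C} = {C} (intersection, +0)
EG@5: {T} ∩ {T} = {T} (intersection, +0)
JP@5: {G} ∩ {G} = {G} (intersection, +0)
JLP@5: {G} ∪ {T} = {G,T} (union, +1)
EGJLP@5: {T} ∩ {G,T} = {T} (intersection, +0)
EGJLPS@5: {T} ∩ {T} = {T} (intersection, +0)
EG@6: {C} ∩ {C} = {C} (intersection, +0)
JP@6: {C} ∪ {A} = {A,C} (union, +1)
JLP@6: {A,C} ∩ {A} = {A} (intersection, +0)
EGJLP@6: {C} ∪ {A} = {A,C} (union, +1)
EGJLPS@6: {A,C} ∩ {A} = {A} (intersection, +0)
EG@7: {G} ∪ {T} = {G,T} (union, +1)
JP@7: {T} ∪ {G} = {G,T} (union, +1)
JLP@7: {G,T} ∪ {A} = {A,G,T} (union, +1)
EGJLP@7: {G,T} ∩ {A,G,T} = {G,T} (intersection, +0)
EGJLPS@7: {G,T} ∪ {A} = {A,G,T} (union, +1)
per-site changes: [2, 3, 1, 3, 3, 1, 2, 4]; total = 19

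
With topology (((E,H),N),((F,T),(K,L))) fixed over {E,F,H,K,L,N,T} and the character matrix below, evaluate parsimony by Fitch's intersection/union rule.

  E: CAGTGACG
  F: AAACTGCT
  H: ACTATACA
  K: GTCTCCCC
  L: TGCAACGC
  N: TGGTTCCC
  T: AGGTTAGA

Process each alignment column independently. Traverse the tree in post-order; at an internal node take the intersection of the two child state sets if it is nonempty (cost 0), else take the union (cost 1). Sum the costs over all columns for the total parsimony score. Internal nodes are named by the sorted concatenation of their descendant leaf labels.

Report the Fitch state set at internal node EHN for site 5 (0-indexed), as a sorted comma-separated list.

A,C

EH@0: {C} ∪ {A} = {A,C} (union, +1)
EHN@0: {A,C} ∪ {T} = {A,C,T} (union, +1)
FT@0: {A} ∩ {A} = {A} (intersection, +0)
KL@0: {G} ∪ {T} = {G,T} (union, +1)
FKLT@0: {A} ∪ {G,T} = {A,G,T} (union, +1)
EFHKLNT@0: {A,C,T} ∩ {A,G,T} = {A,T} (intersection, +0)
EH@1: {A} ∪ {C} = {A,C} (union, +1)
EHN@1: {A,C} ∪ {G} = {A,C,G} (union, +1)
FT@1: {A} ∪ {G} = {A,G} (union, +1)
KL@1: {T} ∪ {G} = {G,T} (union, +1)
FKLT@1: {A,G} ∩ {G,T} = {G} (intersection, +0)
EFHKLNT@1: {A,C,G} ∩ {G} = {G} (intersection, +0)
EH@2: {G} ∪ {T} = {G,T} (union, +1)
EHN@2: {G,T} ∩ {G} = {G} (intersection, +0)
FT@2: {A} ∪ {G} = {A,G} (union, +1)
KL@2: {C} ∩ {C} = {C} (intersection, +0)
FKLT@2: {A,G} ∪ {C} = {A,C,G} (union, +1)
EFHKLNT@2: {G} ∩ {A,C,G} = {G} (intersection, +0)
EH@3: {T} ∪ {A} = {A,T} (union, +1)
EHN@3: {A,T} ∩ {T} = {T} (intersection, +0)
FT@3: {C} ∪ {T} = {C,T} (union, +1)
KL@3: {T} ∪ {A} = {A,T} (union, +1)
FKLT@3: {C,T} ∩ {A,T} = {T} (intersection, +0)
EFHKLNT@3: {T} ∩ {T} = {T} (intersection, +0)
EH@4: {G} ∪ {T} = {G,T} (union, +1)
EHN@4: {G,T} ∩ {T} = {T} (intersection, +0)
FT@4: {T} ∩ {T} = {T} (intersection, +0)
KL@4: {C} ∪ {A} = {A,C} (union, +1)
FKLT@4: {T} ∪ {A,C} = {A,C,T} (union, +1)
EFHKLNT@4: {T} ∩ {A,C,T} = {T} (intersection, +0)
EH@5: {A} ∩ {A} = {A} (intersection, +0)
EHN@5: {A} ∪ {C} = {A,C} (union, +1)
FT@5: {G} ∪ {A} = {A,G} (union, +1)
KL@5: {C} ∩ {C} = {C} (intersection, +0)
FKLT@5: {A,G} ∪ {C} = {A,C,G} (union, +1)
EFHKLNT@5: {A,C} ∩ {A,C,G} = {A,C} (intersection, +0)
EH@6: {C} ∩ {C} = {C} (intersection, +0)
EHN@6: {C} ∩ {C} = {C} (intersection, +0)
FT@6: {C} ∪ {G} = {C,G} (union, +1)
KL@6: {C} ∪ {G} = {C,G} (union, +1)
FKLT@6: {C,G} ∩ {C,G} = {C,G} (intersection, +0)
EFHKLNT@6: {C} ∩ {C,G} = {C} (intersection, +0)
EH@7: {G} ∪ {A} = {A,G} (union, +1)
EHN@7: {A,G} ∪ {C} = {A,C,G} (union, +1)
FT@7: {T} ∪ {A} = {A,T} (union, +1)
KL@7: {C} ∩ {C} = {C} (intersection, +0)
FKLT@7: {A,T} ∪ {C} = {A,C,T} (union, +1)
EFHKLNT@7: {A,C,G} ∩ {A,C,T} = {A,C} (intersection, +0)
per-site changes: [4, 4, 3, 3, 3, 3, 2, 4]; total = 26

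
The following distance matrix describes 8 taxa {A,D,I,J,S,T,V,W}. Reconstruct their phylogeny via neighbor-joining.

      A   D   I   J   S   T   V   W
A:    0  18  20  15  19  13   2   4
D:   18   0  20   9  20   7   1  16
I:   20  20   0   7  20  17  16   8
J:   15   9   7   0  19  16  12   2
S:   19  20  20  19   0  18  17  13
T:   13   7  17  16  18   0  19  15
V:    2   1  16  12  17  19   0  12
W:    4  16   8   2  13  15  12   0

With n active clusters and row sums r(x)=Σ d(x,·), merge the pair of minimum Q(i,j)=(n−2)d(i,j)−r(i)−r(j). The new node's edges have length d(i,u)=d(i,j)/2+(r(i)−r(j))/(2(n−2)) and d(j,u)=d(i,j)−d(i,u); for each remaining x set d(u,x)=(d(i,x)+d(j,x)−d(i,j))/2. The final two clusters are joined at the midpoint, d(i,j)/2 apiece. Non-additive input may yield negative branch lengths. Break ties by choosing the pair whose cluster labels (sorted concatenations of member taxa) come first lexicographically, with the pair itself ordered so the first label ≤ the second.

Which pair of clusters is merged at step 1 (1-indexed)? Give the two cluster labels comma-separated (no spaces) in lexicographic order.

D,V

step 1: merge (D,V) at d=1, Q=-164; branch lengths D→3/2, V→-1/2; new cluster DV
  updated: d(A,DV)=19/2, d(DV,I)=35/2, d(DV,J)=10, d(DV,S)=18, d(DV,T)=25/2, d(DV,W)=27/2
step 2: merge (I,J) at d=7, Q=-247/2; branch lengths I→111/20, J→29/20; new cluster IJ
  updated: d(A,IJ)=14, d(DV,IJ)=41/4, d(IJ,S)=16, d(IJ,T)=13, d(IJ,W)=3/2
step 3: merge (IJ,W) at d=3/2, Q=-383/4; branch lengths IJ→55/32, W→-7/32; new cluster IJW
  updated: d(A,IJW)=33/4, d(DV,IJW)=89/8, d(IJW,S)=55/4, d(IJW,T)=53/4
step 4: merge (IJW,S) at d=55/4, Q=-591/8; branch lengths IJW→151/48, S→509/48; new cluster IJSW
  updated: d(A,IJSW)=27/4, d(DV,IJSW)=123/16, d(IJSW,T)=35/4
step 5: merge (A,DV) at d=19/2, Q=-639/16; branch lengths A→297/64, DV→311/64; new cluster ADV
  updated: d(ADV,IJSW)=79/32, d(ADV,T)=8
step 6: merge (ADV,IJSW) at d=79/32, Q=-615/32; branch lengths ADV→55/64, IJSW→103/64; new cluster ADIJSVW
  updated: d(ADIJSVW,T)=457/64
step 7: merge (ADIJSVW,T) at d=457/64; branch lengths ADIJSVW→457/128, T→457/128; new cluster ADIJSTVW
final tree: (((A:297/64,(D:3/2,V:-1/2):311/64):55/64,(((I:111/20,J:29/20):55/32,W:-7/32):151/48,S:509/48):103/64):457/128,T:457/128)
total length: 2711/64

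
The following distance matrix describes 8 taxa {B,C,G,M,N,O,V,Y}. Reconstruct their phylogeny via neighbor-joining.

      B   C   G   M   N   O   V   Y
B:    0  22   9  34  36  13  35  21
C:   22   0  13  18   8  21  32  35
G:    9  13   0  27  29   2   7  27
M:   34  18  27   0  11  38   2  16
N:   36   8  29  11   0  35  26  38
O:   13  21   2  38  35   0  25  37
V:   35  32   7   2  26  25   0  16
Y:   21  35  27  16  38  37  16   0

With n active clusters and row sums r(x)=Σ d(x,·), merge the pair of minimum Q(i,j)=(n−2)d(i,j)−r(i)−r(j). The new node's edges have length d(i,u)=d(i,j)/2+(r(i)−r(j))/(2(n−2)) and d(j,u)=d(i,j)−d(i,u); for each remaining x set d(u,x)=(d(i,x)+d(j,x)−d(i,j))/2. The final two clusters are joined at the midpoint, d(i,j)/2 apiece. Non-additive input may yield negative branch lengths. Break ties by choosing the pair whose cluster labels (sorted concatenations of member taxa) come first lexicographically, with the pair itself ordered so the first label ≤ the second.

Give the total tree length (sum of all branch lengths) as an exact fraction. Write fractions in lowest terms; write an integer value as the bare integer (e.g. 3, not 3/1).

1. join C+N (d=8, Q=-284) ⇒ CN; edges |C|=7/6, |N|=41/6
  updated: d(B,CN)=25, d(CN,G)=17, d(CN,M)=21/2, d(CN,O)=24, d(CN,V)=25, d(CN,Y)=65/2
2. join M+V (d=2, Q=-455/2) ⇒ MV; edges |M|=11/4, |V|=-3/4
  updated: d(B,MV)=67/2, d(CN,MV)=67/4, d(G,MV)=16, d(MV,O)=61/2, d(MV,Y)=15
3. join MV+Y (d=15, Q=-737/4) ⇒ MVY; edges |MV|=157/32, |Y|=323/32
  updated: d(B,MVY)=79/4, d(CN,MVY)=137/8, d(G,MVY)=14, d(MVY,O)=105/4
4. join CN+MVY (d=137/8, Q=-871/8) ⇒ CMNVY; edges |CN|=153/16, |MVY|=121/16
  updated: d(B,CMNVY)=221/16, d(CMNVY,G)=111/16, d(CMNVY,O)=265/16
5. join B+CMNVY (d=221/16, Q=-91/2) ⇒ BCMNVY; edges |B|=209/32, |CMNVY|=233/32
  updated: d(BCMNVY,G)=17/16, d(BCMNVY,O)=63/8
6. join BCMNVY+G (d=17/16, Q=-175/16) ⇒ BCGMNVY; edges |BCMNVY|=111/32, |G|=-77/32
  updated: d(BCGMNVY,O)=141/32
7. join BCGMNVY+O (d=141/32) ⇒ BCGMNOVY; edges |BCGMNVY|=141/64, |O|=141/64
final tree: (((B:209/32,((C:7/6,N:41/6):153/16,((M:11/4,V:-3/4):157/32,Y:323/32):121/16):233/32):111/32,G:-77/32):141/64,O:141/64)
total length: 1965/32

1965/32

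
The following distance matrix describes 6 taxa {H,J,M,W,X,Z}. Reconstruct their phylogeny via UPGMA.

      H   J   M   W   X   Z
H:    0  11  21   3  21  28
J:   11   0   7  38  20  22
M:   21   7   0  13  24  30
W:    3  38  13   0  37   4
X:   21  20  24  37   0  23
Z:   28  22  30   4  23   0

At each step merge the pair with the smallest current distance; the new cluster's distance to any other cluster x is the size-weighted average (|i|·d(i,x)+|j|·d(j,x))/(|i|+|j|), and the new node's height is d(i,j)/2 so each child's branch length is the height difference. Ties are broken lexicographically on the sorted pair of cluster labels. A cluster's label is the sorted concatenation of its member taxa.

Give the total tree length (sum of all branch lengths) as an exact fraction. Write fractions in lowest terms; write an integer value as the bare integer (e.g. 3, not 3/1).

48

iteration 1: select H,W (d=3); attach at lengths (3/2, 3/2); label the merged cluster HW
  updated: d(HW,J)=49/2, d(HW,M)=17, d(HW,X)=29, d(HW,Z)=16
iteration 2: select J,M (d=7); attach at lengths (7/2, 7/2); label the merged cluster JM
  updated: d(HW,JM)=83/4, d(JM,X)=22, d(JM,Z)=26
iteration 3: select HW,Z (d=16); attach at lengths (13/2, 8); label the merged cluster HWZ
  updated: d(HWZ,JM)=45/2, d(HWZ,X)=27
iteration 4: select JM,X (d=22); attach at lengths (15/2, 11); label the merged cluster JMX
  updated: d(HWZ,JMX)=24
iteration 5: select HWZ,JMX (d=24); attach at lengths (4, 1); label the merged cluster HJMWXZ
final tree: (((H:3/2,W:3/2):13/2,Z:8):4,((J:7/2,M:7/2):15/2,X:11):1)
total length: 48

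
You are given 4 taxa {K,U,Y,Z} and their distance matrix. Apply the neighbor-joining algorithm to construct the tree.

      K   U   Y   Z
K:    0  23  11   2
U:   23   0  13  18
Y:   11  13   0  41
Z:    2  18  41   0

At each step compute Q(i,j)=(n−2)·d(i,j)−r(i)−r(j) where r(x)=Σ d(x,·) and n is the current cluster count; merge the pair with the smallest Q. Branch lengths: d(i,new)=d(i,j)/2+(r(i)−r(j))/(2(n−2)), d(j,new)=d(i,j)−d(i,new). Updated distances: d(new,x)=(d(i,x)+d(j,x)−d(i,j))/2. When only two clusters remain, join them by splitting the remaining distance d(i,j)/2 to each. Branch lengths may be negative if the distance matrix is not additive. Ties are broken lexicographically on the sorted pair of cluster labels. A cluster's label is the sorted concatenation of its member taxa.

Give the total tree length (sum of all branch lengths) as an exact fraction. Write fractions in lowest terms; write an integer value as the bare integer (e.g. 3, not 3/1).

step 1: merge (K,Z) at d=2, Q=-93; branch lengths K→-21/4, Z→29/4; new cluster KZ
  updated: d(KZ,U)=39/2, d(KZ,Y)=25
step 2: merge (KZ,U) at d=39/2, Q=-115/2; branch lengths KZ→63/4, U→15/4; new cluster KUZ
  updated: d(KUZ,Y)=37/4
step 3: merge (KUZ,Y) at d=37/4; branch lengths KUZ→37/8, Y→37/8; new cluster KUYZ
final tree: (((K:-21/4,Z:29/4):63/4,U:15/4):37/8,Y:37/8)
total length: 123/4

123/4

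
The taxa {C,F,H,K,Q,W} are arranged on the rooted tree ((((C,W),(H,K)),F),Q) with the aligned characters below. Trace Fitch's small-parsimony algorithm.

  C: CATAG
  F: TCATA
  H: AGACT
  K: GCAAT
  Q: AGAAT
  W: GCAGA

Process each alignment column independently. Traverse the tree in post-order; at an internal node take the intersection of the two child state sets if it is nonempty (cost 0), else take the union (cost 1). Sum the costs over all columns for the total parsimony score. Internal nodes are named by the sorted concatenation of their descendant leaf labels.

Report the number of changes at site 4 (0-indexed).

[col 0] CW: children C:{C}, W:{G} ∪→ {C,G}; cost 1
[col 0] HK: children H:{A}, K:{G} ∪→ {A,G}; cost 1
[col 0] CHKW: children CW:{C,G}, HK:{A,G} ∩→ {G}; cost 0
[col 0] CFHKW: children CHKW:{G}, F:{T} ∪→ {G,T}; cost 1
[col 0] CFHKQW: children CFHKW:{G,T}, Q:{A} ∪→ {A,G,T}; cost 1
[col 1] CW: children C:{A}, W:{C} ∪→ {A,C}; cost 1
[col 1] HK: children H:{G}, K:{C} ∪→ {C,G}; cost 1
[col 1] CHKW: children CW:{A,C}, HK:{C,G} ∩→ {C}; cost 0
[col 1] CFHKW: children CHKW:{C}, F:{C} ∩→ {C}; cost 0
[col 1] CFHKQW: children CFHKW:{C}, Q:{G} ∪→ {C,G}; cost 1
[col 2] CW: children C:{T}, W:{A} ∪→ {A,T}; cost 1
[col 2] HK: children H:{A}, K:{A} ∩→ {A}; cost 0
[col 2] CHKW: children CW:{A,T}, HK:{A} ∩→ {A}; cost 0
[col 2] CFHKW: children CHKW:{A}, F:{A} ∩→ {A}; cost 0
[col 2] CFHKQW: children CFHKW:{A}, Q:{A} ∩→ {A}; cost 0
[col 3] CW: children C:{A}, W:{G} ∪→ {A,G}; cost 1
[col 3] HK: children H:{C}, K:{A} ∪→ {A,C}; cost 1
[col 3] CHKW: children CW:{A,G}, HK:{A,C} ∩→ {A}; cost 0
[col 3] CFHKW: children CHKW:{A}, F:{T} ∪→ {A,T}; cost 1
[col 3] CFHKQW: children CFHKW:{A,T}, Q:{A} ∩→ {A}; cost 0
[col 4] CW: children C:{G}, W:{A} ∪→ {A,G}; cost 1
[col 4] HK: children H:{T}, K:{T} ∩→ {T}; cost 0
[col 4] CHKW: children CW:{A,G}, HK:{T} ∪→ {A,G,T}; cost 1
[col 4] CFHKW: children CHKW:{A,G,T}, F:{A} ∩→ {A}; cost 0
[col 4] CFHKQW: children CFHKW:{A}, Q:{T} ∪→ {A,T}; cost 1
per-site changes: [4, 3, 1, 3, 3]; total = 14

3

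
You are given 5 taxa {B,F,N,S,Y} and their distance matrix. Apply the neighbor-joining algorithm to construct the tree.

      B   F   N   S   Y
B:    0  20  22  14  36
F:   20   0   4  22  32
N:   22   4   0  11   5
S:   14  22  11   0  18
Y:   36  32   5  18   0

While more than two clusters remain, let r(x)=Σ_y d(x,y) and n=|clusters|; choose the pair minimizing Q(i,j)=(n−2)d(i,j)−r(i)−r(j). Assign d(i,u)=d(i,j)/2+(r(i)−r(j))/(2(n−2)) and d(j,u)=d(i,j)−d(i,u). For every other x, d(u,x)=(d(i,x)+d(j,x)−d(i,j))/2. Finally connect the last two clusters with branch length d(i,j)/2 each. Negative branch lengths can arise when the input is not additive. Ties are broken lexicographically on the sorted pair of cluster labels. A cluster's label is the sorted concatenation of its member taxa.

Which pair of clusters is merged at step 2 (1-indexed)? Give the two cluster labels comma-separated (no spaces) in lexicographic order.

1. join N+Y (d=5, Q=-118) ⇒ NY; edges |N|=-17/3, |Y|=32/3
  updated: d(B,NY)=53/2, d(F,NY)=31/2, d(NY,S)=12
2. join B+S (d=14, Q=-161/2) ⇒ BS; edges |B|=81/8, |S|=31/8
  updated: d(BS,F)=14, d(BS,NY)=49/4
3. join BS+F (d=14, Q=-167/4) ⇒ BFS; edges |BS|=43/8, |F|=69/8
  updated: d(BFS,NY)=55/8
4. join BFS+NY (d=55/8) ⇒ BFNSY; edges |BFS|=55/16, |NY|=55/16
final tree: (((B:81/8,S:31/8):43/8,F:69/8):55/16,(N:-17/3,Y:32/3):55/16)
total length: 319/8

B,S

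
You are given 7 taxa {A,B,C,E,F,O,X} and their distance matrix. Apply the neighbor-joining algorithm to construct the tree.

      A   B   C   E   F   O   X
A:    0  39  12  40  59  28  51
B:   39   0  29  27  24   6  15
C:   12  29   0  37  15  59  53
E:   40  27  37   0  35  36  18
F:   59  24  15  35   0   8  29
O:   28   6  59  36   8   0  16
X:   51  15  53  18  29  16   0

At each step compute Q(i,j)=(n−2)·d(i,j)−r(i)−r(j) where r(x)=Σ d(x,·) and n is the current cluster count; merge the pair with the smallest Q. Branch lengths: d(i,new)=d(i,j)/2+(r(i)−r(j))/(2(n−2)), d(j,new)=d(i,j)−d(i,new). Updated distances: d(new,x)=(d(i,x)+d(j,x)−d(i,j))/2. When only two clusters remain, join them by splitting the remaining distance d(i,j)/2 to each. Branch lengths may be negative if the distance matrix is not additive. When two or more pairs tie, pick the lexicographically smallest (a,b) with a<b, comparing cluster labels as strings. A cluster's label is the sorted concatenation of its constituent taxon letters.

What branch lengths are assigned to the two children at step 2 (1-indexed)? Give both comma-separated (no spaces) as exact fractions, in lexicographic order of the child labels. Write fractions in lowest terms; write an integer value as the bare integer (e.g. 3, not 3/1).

1. join A+C (d=12, Q=-374) ⇒ AC; edges |A|=42/5, |C|=18/5
  updated: d(AC,B)=28, d(AC,E)=65/2, d(AC,F)=31, d(AC,O)=75/2, d(AC,X)=46
2. join E+X (d=18, Q=-401/2) ⇒ EX; edges |E|=193/16, |X|=95/16
  updated: d(AC,EX)=121/4, d(B,EX)=12, d(EX,F)=23, d(EX,O)=17
3. join F+O (d=8, Q=-261/2) ⇒ FO; edges |F|=83/12, |O|=13/12
  updated: d(AC,FO)=121/4, d(B,FO)=11, d(EX,FO)=16
4. join AC+EX (d=121/4, Q=-345/4) ⇒ ACEX; edges |AC|=363/16, |EX|=121/16
  updated: d(ACEX,B)=39/8, d(ACEX,FO)=8
5. join ACEX+B (d=39/8, Q=-191/8) ⇒ ABCEX; edges |ACEX|=15/16, |B|=63/16
  updated: d(ABCEX,FO)=113/16
6. join ABCEX+FO (d=113/16) ⇒ ABCEFOX; edges |ABCEX|=113/32, |FO|=113/32
final tree: ((((A:42/5,C:18/5):363/16,(E:193/16,X:95/16):121/16):15/16,B:63/16):113/32,(F:83/12,O:13/12):113/32)
total length: 1283/16

193/16,95/16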